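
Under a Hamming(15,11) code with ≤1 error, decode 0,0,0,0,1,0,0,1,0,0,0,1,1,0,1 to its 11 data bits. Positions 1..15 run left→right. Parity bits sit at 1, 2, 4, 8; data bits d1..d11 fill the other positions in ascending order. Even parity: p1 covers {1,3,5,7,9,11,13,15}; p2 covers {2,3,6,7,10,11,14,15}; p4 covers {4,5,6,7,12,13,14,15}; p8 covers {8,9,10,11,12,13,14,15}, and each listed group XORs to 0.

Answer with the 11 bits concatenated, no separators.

11000001101

s1 (pos 1,3,5,7,9,11,13,15): 0⊕0⊕1⊕0⊕0⊕0⊕1⊕1 = 1
s2 (pos 2,3,6,7,10,11,14,15): 0⊕0⊕0⊕0⊕0⊕0⊕0⊕1 = 1
s4 (pos 4,5,6,7,12,13,14,15): 0⊕1⊕0⊕0⊕1⊕1⊕0⊕1 = 0
s8 (pos 8,9,10,11,12,13,14,15): 1⊕0⊕0⊕0⊕1⊕1⊕0⊕1 = 0
Syndrome s8…s1 = 0011 → error at position 3.
Flip position 3: 000010010001101 → 001010010001101
Read data bits from positions 3,5,6,7,9,10,11,12,13,14,15: 11000001101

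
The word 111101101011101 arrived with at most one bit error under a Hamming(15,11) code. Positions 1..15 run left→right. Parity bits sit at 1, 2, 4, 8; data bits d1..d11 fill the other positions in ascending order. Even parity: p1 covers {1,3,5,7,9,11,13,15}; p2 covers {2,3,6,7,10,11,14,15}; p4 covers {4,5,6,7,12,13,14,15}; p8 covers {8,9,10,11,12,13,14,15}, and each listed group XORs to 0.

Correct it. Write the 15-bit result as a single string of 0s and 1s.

s1 (pos 1,3,5,7,9,11,13,15): 1⊕1⊕0⊕1⊕1⊕1⊕1⊕1 = 1
s2 (pos 2,3,6,7,10,11,14,15): 1⊕1⊕1⊕1⊕0⊕1⊕0⊕1 = 0
s4 (pos 4,5,6,7,12,13,14,15): 1⊕0⊕1⊕1⊕1⊕1⊕0⊕1 = 0
s8 (pos 8,9,10,11,12,13,14,15): 0⊕1⊕0⊕1⊕1⊕1⊕0⊕1 = 1
Syndrome s8…s1 = 1001 → error at position 9.
Flip position 9: 111101101011101 → 111101100011101

111101100011101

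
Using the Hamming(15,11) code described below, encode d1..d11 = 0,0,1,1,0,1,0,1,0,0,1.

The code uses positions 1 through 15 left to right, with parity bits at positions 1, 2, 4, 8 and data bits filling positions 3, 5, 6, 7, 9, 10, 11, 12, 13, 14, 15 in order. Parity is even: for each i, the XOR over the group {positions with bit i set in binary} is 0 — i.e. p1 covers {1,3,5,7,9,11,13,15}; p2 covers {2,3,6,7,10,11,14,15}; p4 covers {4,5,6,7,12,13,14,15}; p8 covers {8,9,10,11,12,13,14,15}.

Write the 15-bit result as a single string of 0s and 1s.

000001110101001

Place data at non-parity positions: p1 p2 0 p4 0 1 1 p8 0 1 0 1 0 0 1
p1 (pos 1,3,5,7,9,11,13,15): XOR of data positions = 0⊕0⊕1⊕0⊕0⊕0⊕1 = 0
p2 (pos 2,3,6,7,10,11,14,15): XOR of data positions = 0⊕1⊕1⊕1⊕0⊕0⊕1 = 0
p4 (pos 4,5,6,7,12,13,14,15): XOR of data positions = 0⊕1⊕1⊕1⊕0⊕0⊕1 = 0
p8 (pos 8,9,10,11,12,13,14,15): XOR of data positions = 0⊕1⊕0⊕1⊕0⊕0⊕1 = 1
Codeword: 000001110101001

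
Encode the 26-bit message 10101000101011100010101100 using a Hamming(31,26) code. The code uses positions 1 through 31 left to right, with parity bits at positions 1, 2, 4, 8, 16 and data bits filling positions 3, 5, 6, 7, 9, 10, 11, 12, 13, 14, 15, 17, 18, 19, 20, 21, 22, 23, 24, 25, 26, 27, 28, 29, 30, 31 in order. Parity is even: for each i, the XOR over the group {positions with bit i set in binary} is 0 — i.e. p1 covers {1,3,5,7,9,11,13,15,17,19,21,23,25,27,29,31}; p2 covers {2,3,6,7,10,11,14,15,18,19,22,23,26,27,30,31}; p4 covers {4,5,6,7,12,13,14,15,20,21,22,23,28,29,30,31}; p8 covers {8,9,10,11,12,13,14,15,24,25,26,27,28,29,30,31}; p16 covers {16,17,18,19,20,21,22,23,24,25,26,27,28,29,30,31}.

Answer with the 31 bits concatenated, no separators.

Place data at non-parity positions: p1 p2 1 p4 0 1 0 p8 1 0 0 0 1 0 1 p16 0 1 1 1 0 0 0 1 0 1 0 1 1 0 0
p1 (pos 1,3,5,7,9,11,13,15,17,19,21,23,25,27,29,31): XOR of data positions = 1⊕0⊕0⊕1⊕0⊕1⊕1⊕0⊕1⊕0⊕0⊕0⊕0⊕1⊕0 = 0
p2 (pos 2,3,6,7,10,11,14,15,18,19,22,23,26,27,30,31): XOR of data positions = 1⊕1⊕0⊕0⊕0⊕0⊕1⊕1⊕1⊕0⊕0⊕1⊕0⊕0⊕0 = 0
p4 (pos 4,5,6,7,12,13,14,15,20,21,22,23,28,29,30,31): XOR of data positions = 0⊕1⊕0⊕0⊕1⊕0⊕1⊕1⊕0⊕0⊕0⊕1⊕1⊕0⊕0 = 0
p8 (pos 8,9,10,11,12,13,14,15,24,25,26,27,28,29,30,31): XOR of data positions = 1⊕0⊕0⊕0⊕1⊕0⊕1⊕1⊕0⊕1⊕0⊕1⊕1⊕0⊕0 = 1
p16 (pos 16,17,18,19,20,21,22,23,24,25,26,27,28,29,30,31): XOR of data positions = 0⊕1⊕1⊕1⊕0⊕0⊕0⊕1⊕0⊕1⊕0⊕1⊕1⊕0⊕0 = 1
Codeword: 0010010110001011011100010101100

0010010110001011011100010101100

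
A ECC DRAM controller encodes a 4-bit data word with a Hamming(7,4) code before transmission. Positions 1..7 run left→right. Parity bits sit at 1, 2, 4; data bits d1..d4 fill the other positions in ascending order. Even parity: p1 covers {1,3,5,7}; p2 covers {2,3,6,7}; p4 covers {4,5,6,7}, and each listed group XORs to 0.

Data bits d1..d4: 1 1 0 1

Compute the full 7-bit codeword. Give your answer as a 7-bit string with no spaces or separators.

Place data at non-parity positions: p1 p2 1 p4 1 0 1
p1 (pos 1,3,5,7): XOR of data positions = 1⊕1⊕1 = 1
p2 (pos 2,3,6,7): XOR of data positions = 1⊕0⊕1 = 0
p4 (pos 4,5,6,7): XOR of data positions = 1⊕0⊕1 = 0
Codeword: 1010101

1010101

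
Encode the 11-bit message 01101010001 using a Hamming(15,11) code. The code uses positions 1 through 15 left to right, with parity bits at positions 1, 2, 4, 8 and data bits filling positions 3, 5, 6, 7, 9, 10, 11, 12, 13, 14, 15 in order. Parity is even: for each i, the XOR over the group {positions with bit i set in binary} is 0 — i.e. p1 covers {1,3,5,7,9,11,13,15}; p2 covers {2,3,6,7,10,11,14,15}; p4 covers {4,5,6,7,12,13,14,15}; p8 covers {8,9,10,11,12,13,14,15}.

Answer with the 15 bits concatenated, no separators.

010111011010001

Place data at non-parity positions: p1 p2 0 p4 1 1 0 p8 1 0 1 0 0 0 1
p1 (pos 1,3,5,7,9,11,13,15): XOR of data positions = 0⊕1⊕0⊕1⊕1⊕0⊕1 = 0
p2 (pos 2,3,6,7,10,11,14,15): XOR of data positions = 0⊕1⊕0⊕0⊕1⊕0⊕1 = 1
p4 (pos 4,5,6,7,12,13,14,15): XOR of data positions = 1⊕1⊕0⊕0⊕0⊕0⊕1 = 1
p8 (pos 8,9,10,11,12,13,14,15): XOR of data positions = 1⊕0⊕1⊕0⊕0⊕0⊕1 = 1
Codeword: 010111011010001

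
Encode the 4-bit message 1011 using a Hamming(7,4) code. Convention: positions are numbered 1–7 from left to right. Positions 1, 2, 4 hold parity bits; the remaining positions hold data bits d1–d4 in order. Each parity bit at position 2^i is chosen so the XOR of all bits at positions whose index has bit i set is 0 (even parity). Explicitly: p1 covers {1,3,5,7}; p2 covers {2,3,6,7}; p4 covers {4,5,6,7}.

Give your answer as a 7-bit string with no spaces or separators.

Place data at non-parity positions: p1 p2 1 p4 0 1 1
p1 (pos 1,3,5,7): XOR of data positions = 1⊕0⊕1 = 0
p2 (pos 2,3,6,7): XOR of data positions = 1⊕1⊕1 = 1
p4 (pos 4,5,6,7): XOR of data positions = 0⊕1⊕1 = 0
Codeword: 0110011

0110011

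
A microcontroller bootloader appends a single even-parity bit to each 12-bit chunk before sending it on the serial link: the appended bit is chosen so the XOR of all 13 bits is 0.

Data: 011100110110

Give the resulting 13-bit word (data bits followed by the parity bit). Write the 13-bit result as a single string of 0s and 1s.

XOR of the 12 data bits: 0⊕1⊕1⊕1⊕0⊕0⊕1⊕1⊕0⊕1⊕1⊕0 = 1
Parity bit = 1 (so all 13 bits XOR to 0).

0111001101101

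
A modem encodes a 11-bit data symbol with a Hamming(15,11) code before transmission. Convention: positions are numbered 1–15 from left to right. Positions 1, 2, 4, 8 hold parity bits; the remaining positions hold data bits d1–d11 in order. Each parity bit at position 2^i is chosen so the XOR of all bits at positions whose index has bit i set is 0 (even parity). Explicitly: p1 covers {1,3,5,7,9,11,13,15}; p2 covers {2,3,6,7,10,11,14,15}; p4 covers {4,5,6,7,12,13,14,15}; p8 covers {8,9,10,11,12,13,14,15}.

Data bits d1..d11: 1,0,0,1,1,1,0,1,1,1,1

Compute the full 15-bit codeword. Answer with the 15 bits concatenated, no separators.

111100101101111

Place data at non-parity positions: p1 p2 1 p4 0 0 1 p8 1 1 0 1 1 1 1
p1 (pos 1,3,5,7,9,11,13,15): XOR of data positions = 1⊕0⊕1⊕1⊕0⊕1⊕1 = 1
p2 (pos 2,3,6,7,10,11,14,15): XOR of data positions = 1⊕0⊕1⊕1⊕0⊕1⊕1 = 1
p4 (pos 4,5,6,7,12,13,14,15): XOR of data positions = 0⊕0⊕1⊕1⊕1⊕1⊕1 = 1
p8 (pos 8,9,10,11,12,13,14,15): XOR of data positions = 1⊕1⊕0⊕1⊕1⊕1⊕1 = 0
Codeword: 111100101101111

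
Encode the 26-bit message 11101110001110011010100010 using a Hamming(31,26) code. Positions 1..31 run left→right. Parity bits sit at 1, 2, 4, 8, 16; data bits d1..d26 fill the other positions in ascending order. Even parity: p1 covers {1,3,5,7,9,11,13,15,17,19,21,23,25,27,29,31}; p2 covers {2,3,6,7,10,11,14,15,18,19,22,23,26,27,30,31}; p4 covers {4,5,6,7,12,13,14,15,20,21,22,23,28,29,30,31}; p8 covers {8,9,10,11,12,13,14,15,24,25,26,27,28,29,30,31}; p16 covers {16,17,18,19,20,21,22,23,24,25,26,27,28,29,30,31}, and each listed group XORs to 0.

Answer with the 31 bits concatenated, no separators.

1110110111100011110011010100010

Place data at non-parity positions: p1 p2 1 p4 1 1 0 p8 1 1 1 0 0 0 1 p16 1 1 0 0 1 1 0 1 0 1 0 0 0 1 0
p1 (pos 1,3,5,7,9,11,13,15,17,19,21,23,25,27,29,31): XOR of data positions = 1⊕1⊕0⊕1⊕1⊕0⊕1⊕1⊕0⊕1⊕0⊕0⊕0⊕0⊕0 = 1
p2 (pos 2,3,6,7,10,11,14,15,18,19,22,23,26,27,30,31): XOR of data positions = 1⊕1⊕0⊕1⊕1⊕0⊕1⊕1⊕0⊕1⊕0⊕1⊕0⊕1⊕0 = 1
p4 (pos 4,5,6,7,12,13,14,15,20,21,22,23,28,29,30,31): XOR of data positions = 1⊕1⊕0⊕0⊕0⊕0⊕1⊕0⊕1⊕1⊕0⊕0⊕0⊕1⊕0 = 0
p8 (pos 8,9,10,11,12,13,14,15,24,25,26,27,28,29,30,31): XOR of data positions = 1⊕1⊕1⊕0⊕0⊕0⊕1⊕1⊕0⊕1⊕0⊕0⊕0⊕1⊕0 = 1
p16 (pos 16,17,18,19,20,21,22,23,24,25,26,27,28,29,30,31): XOR of data positions = 1⊕1⊕0⊕0⊕1⊕1⊕0⊕1⊕0⊕1⊕0⊕0⊕0⊕1⊕0 = 1
Codeword: 1110110111100011110011010100010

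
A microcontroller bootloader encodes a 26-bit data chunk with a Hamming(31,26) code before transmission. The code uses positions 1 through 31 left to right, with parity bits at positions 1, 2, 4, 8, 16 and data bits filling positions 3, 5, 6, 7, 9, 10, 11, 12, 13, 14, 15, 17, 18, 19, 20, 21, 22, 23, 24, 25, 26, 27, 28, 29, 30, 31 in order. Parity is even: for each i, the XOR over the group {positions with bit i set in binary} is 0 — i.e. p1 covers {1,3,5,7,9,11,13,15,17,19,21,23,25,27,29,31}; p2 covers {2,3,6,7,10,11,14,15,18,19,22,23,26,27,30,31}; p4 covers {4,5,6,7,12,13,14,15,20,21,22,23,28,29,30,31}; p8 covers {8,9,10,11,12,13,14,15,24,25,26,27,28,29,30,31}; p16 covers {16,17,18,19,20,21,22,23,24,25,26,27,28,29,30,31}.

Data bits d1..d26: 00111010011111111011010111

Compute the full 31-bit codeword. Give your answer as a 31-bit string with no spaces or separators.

Place data at non-parity positions: p1 p2 0 p4 0 1 1 p8 1 0 1 0 0 1 1 p16 1 1 1 1 1 1 0 1 1 0 1 0 1 1 1
p1 (pos 1,3,5,7,9,11,13,15,17,19,21,23,25,27,29,31): XOR of data positions = 0⊕0⊕1⊕1⊕1⊕0⊕1⊕1⊕1⊕1⊕0⊕1⊕1⊕1⊕1 = 1
p2 (pos 2,3,6,7,10,11,14,15,18,19,22,23,26,27,30,31): XOR of data positions = 0⊕1⊕1⊕0⊕1⊕1⊕1⊕1⊕1⊕1⊕0⊕0⊕1⊕1⊕1 = 1
p4 (pos 4,5,6,7,12,13,14,15,20,21,22,23,28,29,30,31): XOR of data positions = 0⊕1⊕1⊕0⊕0⊕1⊕1⊕1⊕1⊕1⊕0⊕0⊕1⊕1⊕1 = 0
p8 (pos 8,9,10,11,12,13,14,15,24,25,26,27,28,29,30,31): XOR of data positions = 1⊕0⊕1⊕0⊕0⊕1⊕1⊕1⊕1⊕0⊕1⊕0⊕1⊕1⊕1 = 0
p16 (pos 16,17,18,19,20,21,22,23,24,25,26,27,28,29,30,31): XOR of data positions = 1⊕1⊕1⊕1⊕1⊕1⊕0⊕1⊕1⊕0⊕1⊕0⊕1⊕1⊕1 = 0
Codeword: 1100011010100110111111011010111

1100011010100110111111011010111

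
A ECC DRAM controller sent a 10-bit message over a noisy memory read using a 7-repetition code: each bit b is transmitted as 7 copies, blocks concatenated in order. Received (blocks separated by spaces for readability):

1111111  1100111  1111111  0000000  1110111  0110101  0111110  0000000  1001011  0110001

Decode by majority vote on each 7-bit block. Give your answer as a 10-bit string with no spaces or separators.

Block 1 (1111111): 7 ones → 1
Block 2 (1100111): 5 ones → 1
Block 3 (1111111): 7 ones → 1
Block 4 (0000000): 0 ones → 0
Block 5 (1110111): 6 ones → 1
Block 6 (0110101): 4 ones → 1
Block 7 (0111110): 5 ones → 1
Block 8 (0000000): 0 ones → 0
Block 9 (1001011): 4 ones → 1
Block 10 (0110001): 3 ones → 0

1110111010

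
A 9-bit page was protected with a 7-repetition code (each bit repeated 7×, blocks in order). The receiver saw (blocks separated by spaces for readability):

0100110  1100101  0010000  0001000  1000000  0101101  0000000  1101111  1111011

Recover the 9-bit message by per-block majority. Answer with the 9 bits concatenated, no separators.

010001011

Block 1 (0100110): 3 ones → 0
Block 2 (1100101): 4 ones → 1
Block 3 (0010000): 1 one → 0
Block 4 (0001000): 1 one → 0
Block 5 (1000000): 1 one → 0
Block 6 (0101101): 4 ones → 1
Block 7 (0000000): 0 ones → 0
Block 8 (1101111): 6 ones → 1
Block 9 (1111011): 6 ones → 1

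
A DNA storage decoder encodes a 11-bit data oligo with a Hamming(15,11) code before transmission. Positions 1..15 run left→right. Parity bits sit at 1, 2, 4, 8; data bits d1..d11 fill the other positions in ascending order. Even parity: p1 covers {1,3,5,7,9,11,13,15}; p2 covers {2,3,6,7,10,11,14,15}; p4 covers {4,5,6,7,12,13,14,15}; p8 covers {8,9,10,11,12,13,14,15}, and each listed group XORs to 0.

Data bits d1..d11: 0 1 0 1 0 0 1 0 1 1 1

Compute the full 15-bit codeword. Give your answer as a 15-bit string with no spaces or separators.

Place data at non-parity positions: p1 p2 0 p4 1 0 1 p8 0 0 1 0 1 1 1
p1 (pos 1,3,5,7,9,11,13,15): XOR of data positions = 0⊕1⊕1⊕0⊕1⊕1⊕1 = 1
p2 (pos 2,3,6,7,10,11,14,15): XOR of data positions = 0⊕0⊕1⊕0⊕1⊕1⊕1 = 0
p4 (pos 4,5,6,7,12,13,14,15): XOR of data positions = 1⊕0⊕1⊕0⊕1⊕1⊕1 = 1
p8 (pos 8,9,10,11,12,13,14,15): XOR of data positions = 0⊕0⊕1⊕0⊕1⊕1⊕1 = 0
Codeword: 100110100010111

100110100010111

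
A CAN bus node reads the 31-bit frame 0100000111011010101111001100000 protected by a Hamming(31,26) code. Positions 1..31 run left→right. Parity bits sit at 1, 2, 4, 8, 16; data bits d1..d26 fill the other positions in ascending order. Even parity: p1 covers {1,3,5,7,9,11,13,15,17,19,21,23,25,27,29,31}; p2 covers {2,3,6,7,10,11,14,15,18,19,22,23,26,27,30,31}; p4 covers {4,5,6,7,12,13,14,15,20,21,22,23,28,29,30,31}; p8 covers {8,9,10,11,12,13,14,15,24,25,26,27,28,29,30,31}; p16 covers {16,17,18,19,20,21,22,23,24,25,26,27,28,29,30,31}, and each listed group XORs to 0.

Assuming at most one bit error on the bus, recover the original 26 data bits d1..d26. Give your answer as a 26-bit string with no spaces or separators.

00001101101001111001100000

s1 (pos 1,3,5,7,9,11,13,15,17,19,21,23,25,27,29,31): 0⊕0⊕0⊕0⊕1⊕0⊕1⊕1⊕1⊕1⊕1⊕0⊕1⊕0⊕0⊕0 = 1
s2 (pos 2,3,6,7,10,11,14,15,18,19,22,23,26,27,30,31): 1⊕0⊕0⊕0⊕1⊕0⊕0⊕1⊕0⊕1⊕1⊕0⊕1⊕0⊕0⊕0 = 0
s4 (pos 4,5,6,7,12,13,14,15,20,21,22,23,28,29,30,31): 0⊕0⊕0⊕0⊕1⊕1⊕0⊕1⊕1⊕1⊕1⊕0⊕0⊕0⊕0⊕0 = 0
s8 (pos 8,9,10,11,12,13,14,15,24,25,26,27,28,29,30,31): 1⊕1⊕1⊕0⊕1⊕1⊕0⊕1⊕0⊕1⊕1⊕0⊕0⊕0⊕0⊕0 = 0
s16 (pos 16,17,18,19,20,21,22,23,24,25,26,27,28,29,30,31): 0⊕1⊕0⊕1⊕1⊕1⊕1⊕0⊕0⊕1⊕1⊕0⊕0⊕0⊕0⊕0 = 1
Syndrome s16…s1 = 10001 → error at position 17.
Flip position 17: 0100000111011010101111001100000 → 0100000111011010001111001100000
Read data bits from positions 3,5,6,7,9,10,11,12,13,14,15,17,18,19,20,21,22,23,24,25,26,27,28,29,30,31: 00001101101001111001100000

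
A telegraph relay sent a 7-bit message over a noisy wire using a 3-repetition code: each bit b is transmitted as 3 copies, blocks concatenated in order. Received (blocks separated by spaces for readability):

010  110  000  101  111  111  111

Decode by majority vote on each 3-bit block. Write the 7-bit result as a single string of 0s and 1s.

Block 1 (010): 1 one → 0
Block 2 (110): 2 ones → 1
Block 3 (000): 0 ones → 0
Block 4 (101): 2 ones → 1
Block 5 (111): 3 ones → 1
Block 6 (111): 3 ones → 1
Block 7 (111): 3 ones → 1

0101111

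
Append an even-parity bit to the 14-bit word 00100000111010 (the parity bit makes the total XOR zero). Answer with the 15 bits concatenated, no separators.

XOR of the 14 data bits: 0⊕0⊕1⊕0⊕0⊕0⊕0⊕0⊕1⊕1⊕1⊕0⊕1⊕0 = 1
Parity bit = 1 (so all 15 bits XOR to 0).

001000001110101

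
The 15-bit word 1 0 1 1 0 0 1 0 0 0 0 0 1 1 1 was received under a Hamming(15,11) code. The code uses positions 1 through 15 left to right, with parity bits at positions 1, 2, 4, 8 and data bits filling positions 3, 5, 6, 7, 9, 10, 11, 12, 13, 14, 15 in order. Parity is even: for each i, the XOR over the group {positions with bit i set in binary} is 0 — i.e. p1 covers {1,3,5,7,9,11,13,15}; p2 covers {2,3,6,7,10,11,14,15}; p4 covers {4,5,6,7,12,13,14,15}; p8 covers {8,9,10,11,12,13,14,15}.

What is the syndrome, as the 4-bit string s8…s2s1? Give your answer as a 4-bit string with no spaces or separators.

s1 (pos 1,3,5,7,9,11,13,15): 1⊕1⊕0⊕1⊕0⊕0⊕1⊕1 = 1
s2 (pos 2,3,6,7,10,11,14,15): 0⊕1⊕0⊕1⊕0⊕0⊕1⊕1 = 0
s4 (pos 4,5,6,7,12,13,14,15): 1⊕0⊕0⊕1⊕0⊕1⊕1⊕1 = 1
s8 (pos 8,9,10,11,12,13,14,15): 0⊕0⊕0⊕0⊕0⊕1⊕1⊕1 = 1
Syndrome s8…s1 = 1101 → error at position 13.

1101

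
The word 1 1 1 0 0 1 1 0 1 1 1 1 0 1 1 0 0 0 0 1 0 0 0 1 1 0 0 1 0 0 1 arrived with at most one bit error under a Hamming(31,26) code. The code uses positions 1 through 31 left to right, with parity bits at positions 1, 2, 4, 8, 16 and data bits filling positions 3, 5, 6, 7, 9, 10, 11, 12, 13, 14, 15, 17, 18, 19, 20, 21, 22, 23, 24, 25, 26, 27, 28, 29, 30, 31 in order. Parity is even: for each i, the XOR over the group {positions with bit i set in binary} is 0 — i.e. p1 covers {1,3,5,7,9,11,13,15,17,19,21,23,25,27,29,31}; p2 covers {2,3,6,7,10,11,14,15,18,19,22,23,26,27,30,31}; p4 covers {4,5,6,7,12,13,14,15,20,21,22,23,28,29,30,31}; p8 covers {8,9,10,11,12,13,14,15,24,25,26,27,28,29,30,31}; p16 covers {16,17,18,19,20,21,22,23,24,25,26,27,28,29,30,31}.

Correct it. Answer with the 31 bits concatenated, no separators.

1110011011110110010100011001001

s1 (pos 1,3,5,7,9,11,13,15,17,19,21,23,25,27,29,31): 1⊕1⊕0⊕1⊕1⊕1⊕0⊕1⊕0⊕0⊕0⊕0⊕1⊕0⊕0⊕1 = 0
s2 (pos 2,3,6,7,10,11,14,15,18,19,22,23,26,27,30,31): 1⊕1⊕1⊕1⊕1⊕1⊕1⊕1⊕0⊕0⊕0⊕0⊕0⊕0⊕0⊕1 = 1
s4 (pos 4,5,6,7,12,13,14,15,20,21,22,23,28,29,30,31): 0⊕0⊕1⊕1⊕1⊕0⊕1⊕1⊕1⊕0⊕0⊕0⊕1⊕0⊕0⊕1 = 0
s8 (pos 8,9,10,11,12,13,14,15,24,25,26,27,28,29,30,31): 0⊕1⊕1⊕1⊕1⊕0⊕1⊕1⊕1⊕1⊕0⊕0⊕1⊕0⊕0⊕1 = 0
s16 (pos 16,17,18,19,20,21,22,23,24,25,26,27,28,29,30,31): 0⊕0⊕0⊕0⊕1⊕0⊕0⊕0⊕1⊕1⊕0⊕0⊕1⊕0⊕0⊕1 = 1
Syndrome s16…s1 = 10010 → error at position 18.
Flip position 18: 1110011011110110000100011001001 → 1110011011110110010100011001001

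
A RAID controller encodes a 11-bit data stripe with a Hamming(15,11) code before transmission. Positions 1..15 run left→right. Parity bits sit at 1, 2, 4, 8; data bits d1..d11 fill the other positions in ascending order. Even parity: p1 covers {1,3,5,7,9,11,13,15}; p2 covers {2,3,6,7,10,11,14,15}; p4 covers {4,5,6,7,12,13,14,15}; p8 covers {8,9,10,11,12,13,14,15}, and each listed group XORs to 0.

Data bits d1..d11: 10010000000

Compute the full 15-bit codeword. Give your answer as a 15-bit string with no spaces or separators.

Place data at non-parity positions: p1 p2 1 p4 0 0 1 p8 0 0 0 0 0 0 0
p1 (pos 1,3,5,7,9,11,13,15): XOR of data positions = 1⊕0⊕1⊕0⊕0⊕0⊕0 = 0
p2 (pos 2,3,6,7,10,11,14,15): XOR of data positions = 1⊕0⊕1⊕0⊕0⊕0⊕0 = 0
p4 (pos 4,5,6,7,12,13,14,15): XOR of data positions = 0⊕0⊕1⊕0⊕0⊕0⊕0 = 1
p8 (pos 8,9,10,11,12,13,14,15): XOR of data positions = 0⊕0⊕0⊕0⊕0⊕0⊕0 = 0
Codeword: 001100100000000

001100100000000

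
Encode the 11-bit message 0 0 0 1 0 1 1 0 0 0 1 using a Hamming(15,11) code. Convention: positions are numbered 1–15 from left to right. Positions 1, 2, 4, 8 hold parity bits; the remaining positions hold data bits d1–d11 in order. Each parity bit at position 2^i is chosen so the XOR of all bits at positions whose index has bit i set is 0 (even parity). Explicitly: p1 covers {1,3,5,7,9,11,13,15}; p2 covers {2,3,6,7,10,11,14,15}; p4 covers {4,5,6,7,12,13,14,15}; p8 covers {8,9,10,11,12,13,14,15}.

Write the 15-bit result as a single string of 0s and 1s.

100000110110001

Place data at non-parity positions: p1 p2 0 p4 0 0 1 p8 0 1 1 0 0 0 1
p1 (pos 1,3,5,7,9,11,13,15): XOR of data positions = 0⊕0⊕1⊕0⊕1⊕0⊕1 = 1
p2 (pos 2,3,6,7,10,11,14,15): XOR of data positions = 0⊕0⊕1⊕1⊕1⊕0⊕1 = 0
p4 (pos 4,5,6,7,12,13,14,15): XOR of data positions = 0⊕0⊕1⊕0⊕0⊕0⊕1 = 0
p8 (pos 8,9,10,11,12,13,14,15): XOR of data positions = 0⊕1⊕1⊕0⊕0⊕0⊕1 = 1
Codeword: 100000110110001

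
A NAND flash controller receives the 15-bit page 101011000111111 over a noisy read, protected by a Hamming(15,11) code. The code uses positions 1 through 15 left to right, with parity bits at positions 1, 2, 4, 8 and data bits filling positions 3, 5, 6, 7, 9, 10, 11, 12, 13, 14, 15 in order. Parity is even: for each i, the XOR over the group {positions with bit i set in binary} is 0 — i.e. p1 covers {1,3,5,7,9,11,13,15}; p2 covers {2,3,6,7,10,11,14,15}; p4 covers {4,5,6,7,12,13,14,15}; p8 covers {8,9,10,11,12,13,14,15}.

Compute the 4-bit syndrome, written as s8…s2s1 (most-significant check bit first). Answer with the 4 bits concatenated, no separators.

0000

s1 (pos 1,3,5,7,9,11,13,15): 1⊕1⊕1⊕0⊕0⊕1⊕1⊕1 = 0
s2 (pos 2,3,6,7,10,11,14,15): 0⊕1⊕1⊕0⊕1⊕1⊕1⊕1 = 0
s4 (pos 4,5,6,7,12,13,14,15): 0⊕1⊕1⊕0⊕1⊕1⊕1⊕1 = 0
s8 (pos 8,9,10,11,12,13,14,15): 0⊕0⊕1⊕1⊕1⊕1⊕1⊕1 = 0
Syndrome s8…s1 = 0000 → no error.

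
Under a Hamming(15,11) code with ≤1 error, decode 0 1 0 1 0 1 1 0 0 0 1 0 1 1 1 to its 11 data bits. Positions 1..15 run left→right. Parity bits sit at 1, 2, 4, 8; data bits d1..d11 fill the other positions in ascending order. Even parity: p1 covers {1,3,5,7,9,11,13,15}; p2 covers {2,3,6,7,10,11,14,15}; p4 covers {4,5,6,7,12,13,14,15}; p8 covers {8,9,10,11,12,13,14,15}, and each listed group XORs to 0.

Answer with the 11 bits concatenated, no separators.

00110010111

s1 (pos 1,3,5,7,9,11,13,15): 0⊕0⊕0⊕1⊕0⊕1⊕1⊕1 = 0
s2 (pos 2,3,6,7,10,11,14,15): 1⊕0⊕1⊕1⊕0⊕1⊕1⊕1 = 0
s4 (pos 4,5,6,7,12,13,14,15): 1⊕0⊕1⊕1⊕0⊕1⊕1⊕1 = 0
s8 (pos 8,9,10,11,12,13,14,15): 0⊕0⊕0⊕1⊕0⊕1⊕1⊕1 = 0
Syndrome s8…s1 = 0000 → no error.
Read data bits from positions 3,5,6,7,9,10,11,12,13,14,15: 00110010111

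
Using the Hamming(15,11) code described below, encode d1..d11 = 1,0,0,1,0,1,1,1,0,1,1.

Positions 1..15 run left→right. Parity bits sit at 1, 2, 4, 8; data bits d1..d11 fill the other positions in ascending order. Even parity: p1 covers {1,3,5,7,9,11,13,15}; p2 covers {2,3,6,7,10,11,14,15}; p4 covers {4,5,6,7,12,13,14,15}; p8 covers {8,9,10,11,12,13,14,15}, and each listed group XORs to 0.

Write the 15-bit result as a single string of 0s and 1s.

Place data at non-parity positions: p1 p2 1 p4 0 0 1 p8 0 1 1 1 0 1 1
p1 (pos 1,3,5,7,9,11,13,15): XOR of data positions = 1⊕0⊕1⊕0⊕1⊕0⊕1 = 0
p2 (pos 2,3,6,7,10,11,14,15): XOR of data positions = 1⊕0⊕1⊕1⊕1⊕1⊕1 = 0
p4 (pos 4,5,6,7,12,13,14,15): XOR of data positions = 0⊕0⊕1⊕1⊕0⊕1⊕1 = 0
p8 (pos 8,9,10,11,12,13,14,15): XOR of data positions = 0⊕1⊕1⊕1⊕0⊕1⊕1 = 1
Codeword: 001000110111011

001000110111011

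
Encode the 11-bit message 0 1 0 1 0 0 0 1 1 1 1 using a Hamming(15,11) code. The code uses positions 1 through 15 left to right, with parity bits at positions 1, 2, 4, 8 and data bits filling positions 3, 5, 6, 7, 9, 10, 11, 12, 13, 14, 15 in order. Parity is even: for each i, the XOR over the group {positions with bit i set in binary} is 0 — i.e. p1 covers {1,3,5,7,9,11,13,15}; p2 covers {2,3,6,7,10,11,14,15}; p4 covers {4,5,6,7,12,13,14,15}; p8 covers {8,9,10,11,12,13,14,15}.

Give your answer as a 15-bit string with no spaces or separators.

Place data at non-parity positions: p1 p2 0 p4 1 0 1 p8 0 0 0 1 1 1 1
p1 (pos 1,3,5,7,9,11,13,15): XOR of data positions = 0⊕1⊕1⊕0⊕0⊕1⊕1 = 0
p2 (pos 2,3,6,7,10,11,14,15): XOR of data positions = 0⊕0⊕1⊕0⊕0⊕1⊕1 = 1
p4 (pos 4,5,6,7,12,13,14,15): XOR of data positions = 1⊕0⊕1⊕1⊕1⊕1⊕1 = 0
p8 (pos 8,9,10,11,12,13,14,15): XOR of data positions = 0⊕0⊕0⊕1⊕1⊕1⊕1 = 0
Codeword: 010010100001111

010010100001111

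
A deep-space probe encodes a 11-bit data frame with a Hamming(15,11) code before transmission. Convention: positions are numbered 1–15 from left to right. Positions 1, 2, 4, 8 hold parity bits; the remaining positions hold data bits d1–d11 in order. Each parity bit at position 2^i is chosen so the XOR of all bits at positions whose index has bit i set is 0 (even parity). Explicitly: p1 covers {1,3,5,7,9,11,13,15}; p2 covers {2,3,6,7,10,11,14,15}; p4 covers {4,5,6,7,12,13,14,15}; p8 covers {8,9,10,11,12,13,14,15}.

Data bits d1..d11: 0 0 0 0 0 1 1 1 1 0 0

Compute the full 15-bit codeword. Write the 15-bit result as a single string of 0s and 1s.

Place data at non-parity positions: p1 p2 0 p4 0 0 0 p8 0 1 1 1 1 0 0
p1 (pos 1,3,5,7,9,11,13,15): XOR of data positions = 0⊕0⊕0⊕0⊕1⊕1⊕0 = 0
p2 (pos 2,3,6,7,10,11,14,15): XOR of data positions = 0⊕0⊕0⊕1⊕1⊕0⊕0 = 0
p4 (pos 4,5,6,7,12,13,14,15): XOR of data positions = 0⊕0⊕0⊕1⊕1⊕0⊕0 = 0
p8 (pos 8,9,10,11,12,13,14,15): XOR of data positions = 0⊕1⊕1⊕1⊕1⊕0⊕0 = 0
Codeword: 000000000111100

000000000111100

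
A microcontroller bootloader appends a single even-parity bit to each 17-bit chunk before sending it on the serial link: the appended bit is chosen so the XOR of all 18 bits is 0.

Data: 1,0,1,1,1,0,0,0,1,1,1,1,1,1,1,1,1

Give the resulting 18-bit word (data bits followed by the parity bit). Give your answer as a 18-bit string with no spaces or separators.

XOR of the 17 data bits: 1⊕0⊕1⊕1⊕1⊕0⊕0⊕0⊕1⊕1⊕1⊕1⊕1⊕1⊕1⊕1⊕1 = 1
Parity bit = 1 (so all 18 bits XOR to 0).

101110001111111111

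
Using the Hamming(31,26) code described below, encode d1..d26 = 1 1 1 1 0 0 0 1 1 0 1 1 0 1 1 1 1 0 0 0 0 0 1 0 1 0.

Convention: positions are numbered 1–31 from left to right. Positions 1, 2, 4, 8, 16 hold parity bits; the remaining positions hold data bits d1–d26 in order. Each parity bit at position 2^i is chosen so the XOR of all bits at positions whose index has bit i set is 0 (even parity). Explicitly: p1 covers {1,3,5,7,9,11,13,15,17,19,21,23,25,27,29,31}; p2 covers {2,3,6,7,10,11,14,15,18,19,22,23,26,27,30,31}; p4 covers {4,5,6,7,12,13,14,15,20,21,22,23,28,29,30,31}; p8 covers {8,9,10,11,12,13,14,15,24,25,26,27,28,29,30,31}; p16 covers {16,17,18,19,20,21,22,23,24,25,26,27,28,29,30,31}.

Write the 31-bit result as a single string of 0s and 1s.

Place data at non-parity positions: p1 p2 1 p4 1 1 1 p8 0 0 0 1 1 0 1 p16 1 0 1 1 1 1 0 0 0 0 0 1 0 1 0
p1 (pos 1,3,5,7,9,11,13,15,17,19,21,23,25,27,29,31): XOR of data positions = 1⊕1⊕1⊕0⊕0⊕1⊕1⊕1⊕1⊕1⊕0⊕0⊕0⊕0⊕0 = 0
p2 (pos 2,3,6,7,10,11,14,15,18,19,22,23,26,27,30,31): XOR of data positions = 1⊕1⊕1⊕0⊕0⊕0⊕1⊕0⊕1⊕1⊕0⊕0⊕0⊕1⊕0 = 1
p4 (pos 4,5,6,7,12,13,14,15,20,21,22,23,28,29,30,31): XOR of data positions = 1⊕1⊕1⊕1⊕1⊕0⊕1⊕1⊕1⊕1⊕0⊕1⊕0⊕1⊕0 = 1
p8 (pos 8,9,10,11,12,13,14,15,24,25,26,27,28,29,30,31): XOR of data positions = 0⊕0⊕0⊕1⊕1⊕0⊕1⊕0⊕0⊕0⊕0⊕1⊕0⊕1⊕0 = 1
p16 (pos 16,17,18,19,20,21,22,23,24,25,26,27,28,29,30,31): XOR of data positions = 1⊕0⊕1⊕1⊕1⊕1⊕0⊕0⊕0⊕0⊕0⊕1⊕0⊕1⊕0 = 1
Codeword: 0111111100011011101111000001010

0111111100011011101111000001010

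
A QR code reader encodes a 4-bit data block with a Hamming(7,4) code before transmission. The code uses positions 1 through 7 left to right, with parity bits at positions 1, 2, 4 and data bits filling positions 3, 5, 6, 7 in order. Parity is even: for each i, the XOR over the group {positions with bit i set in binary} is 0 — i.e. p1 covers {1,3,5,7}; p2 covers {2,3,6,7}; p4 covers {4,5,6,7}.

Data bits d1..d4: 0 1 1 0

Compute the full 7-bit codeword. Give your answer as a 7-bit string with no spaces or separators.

1100110

Place data at non-parity positions: p1 p2 0 p4 1 1 0
p1 (pos 1,3,5,7): XOR of data positions = 0⊕1⊕0 = 1
p2 (pos 2,3,6,7): XOR of data positions = 0⊕1⊕0 = 1
p4 (pos 4,5,6,7): XOR of data positions = 1⊕1⊕0 = 0
Codeword: 1100110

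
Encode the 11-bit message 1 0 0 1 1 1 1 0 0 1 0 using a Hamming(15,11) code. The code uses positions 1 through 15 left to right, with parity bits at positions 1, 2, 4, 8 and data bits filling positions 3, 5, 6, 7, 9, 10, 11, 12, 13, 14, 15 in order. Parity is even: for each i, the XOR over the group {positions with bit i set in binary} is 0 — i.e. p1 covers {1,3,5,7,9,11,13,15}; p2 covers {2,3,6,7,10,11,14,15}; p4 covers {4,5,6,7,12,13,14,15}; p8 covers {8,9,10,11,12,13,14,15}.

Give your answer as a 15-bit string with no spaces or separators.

Place data at non-parity positions: p1 p2 1 p4 0 0 1 p8 1 1 1 0 0 1 0
p1 (pos 1,3,5,7,9,11,13,15): XOR of data positions = 1⊕0⊕1⊕1⊕1⊕0⊕0 = 0
p2 (pos 2,3,6,7,10,11,14,15): XOR of data positions = 1⊕0⊕1⊕1⊕1⊕1⊕0 = 1
p4 (pos 4,5,6,7,12,13,14,15): XOR of data positions = 0⊕0⊕1⊕0⊕0⊕1⊕0 = 0
p8 (pos 8,9,10,11,12,13,14,15): XOR of data positions = 1⊕1⊕1⊕0⊕0⊕1⊕0 = 0
Codeword: 011000101110010

011000101110010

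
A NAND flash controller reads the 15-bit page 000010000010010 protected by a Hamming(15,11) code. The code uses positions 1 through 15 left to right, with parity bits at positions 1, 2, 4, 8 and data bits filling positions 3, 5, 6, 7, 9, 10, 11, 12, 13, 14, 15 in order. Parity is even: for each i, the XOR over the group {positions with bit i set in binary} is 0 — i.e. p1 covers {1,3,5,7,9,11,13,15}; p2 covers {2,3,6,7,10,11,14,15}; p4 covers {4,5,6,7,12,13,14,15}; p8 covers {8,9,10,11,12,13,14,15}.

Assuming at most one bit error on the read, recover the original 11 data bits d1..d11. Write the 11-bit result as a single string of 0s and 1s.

01000010010

s1 (pos 1,3,5,7,9,11,13,15): 0⊕0⊕1⊕0⊕0⊕1⊕0⊕0 = 0
s2 (pos 2,3,6,7,10,11,14,15): 0⊕0⊕0⊕0⊕0⊕1⊕1⊕0 = 0
s4 (pos 4,5,6,7,12,13,14,15): 0⊕1⊕0⊕0⊕0⊕0⊕1⊕0 = 0
s8 (pos 8,9,10,11,12,13,14,15): 0⊕0⊕0⊕1⊕0⊕0⊕1⊕0 = 0
Syndrome s8…s1 = 0000 → no error.
Read data bits from positions 3,5,6,7,9,10,11,12,13,14,15: 01000010010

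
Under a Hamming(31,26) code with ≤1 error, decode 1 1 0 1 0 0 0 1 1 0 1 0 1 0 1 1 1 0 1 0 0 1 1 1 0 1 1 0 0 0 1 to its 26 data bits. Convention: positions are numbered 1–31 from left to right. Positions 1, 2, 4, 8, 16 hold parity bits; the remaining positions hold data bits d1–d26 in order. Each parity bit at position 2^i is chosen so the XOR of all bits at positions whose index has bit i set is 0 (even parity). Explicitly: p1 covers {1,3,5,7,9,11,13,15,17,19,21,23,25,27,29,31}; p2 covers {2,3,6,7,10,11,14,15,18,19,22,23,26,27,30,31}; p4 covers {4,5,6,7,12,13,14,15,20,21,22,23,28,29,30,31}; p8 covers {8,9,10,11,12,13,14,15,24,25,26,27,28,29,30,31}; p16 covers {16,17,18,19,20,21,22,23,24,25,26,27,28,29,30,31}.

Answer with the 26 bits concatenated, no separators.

00001010101101001110010001

s1 (pos 1,3,5,7,9,11,13,15,17,19,21,23,25,27,29,31): 1⊕0⊕0⊕0⊕1⊕1⊕1⊕1⊕1⊕1⊕0⊕1⊕0⊕1⊕0⊕1 = 0
s2 (pos 2,3,6,7,10,11,14,15,18,19,22,23,26,27,30,31): 1⊕0⊕0⊕0⊕0⊕1⊕0⊕1⊕0⊕1⊕1⊕1⊕1⊕1⊕0⊕1 = 1
s4 (pos 4,5,6,7,12,13,14,15,20,21,22,23,28,29,30,31): 1⊕0⊕0⊕0⊕0⊕1⊕0⊕1⊕0⊕0⊕1⊕1⊕0⊕0⊕0⊕1 = 0
s8 (pos 8,9,10,11,12,13,14,15,24,25,26,27,28,29,30,31): 1⊕1⊕0⊕1⊕0⊕1⊕0⊕1⊕1⊕0⊕1⊕1⊕0⊕0⊕0⊕1 = 1
s16 (pos 16,17,18,19,20,21,22,23,24,25,26,27,28,29,30,31): 1⊕1⊕0⊕1⊕0⊕0⊕1⊕1⊕1⊕0⊕1⊕1⊕0⊕0⊕0⊕1 = 1
Syndrome s16…s1 = 11010 → error at position 26.
Flip position 26: 1101000110101011101001110110001 → 1101000110101011101001110010001
Read data bits from positions 3,5,6,7,9,10,11,12,13,14,15,17,18,19,20,21,22,23,24,25,26,27,28,29,30,31: 00001010101101001110010001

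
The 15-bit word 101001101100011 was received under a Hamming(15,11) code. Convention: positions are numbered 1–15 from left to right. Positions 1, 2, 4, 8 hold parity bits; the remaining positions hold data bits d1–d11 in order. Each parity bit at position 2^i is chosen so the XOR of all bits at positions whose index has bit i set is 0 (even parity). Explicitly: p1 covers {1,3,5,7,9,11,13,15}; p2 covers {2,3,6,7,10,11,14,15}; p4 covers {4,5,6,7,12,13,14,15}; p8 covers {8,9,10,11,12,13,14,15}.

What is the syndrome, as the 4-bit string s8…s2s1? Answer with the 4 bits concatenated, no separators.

0001

s1 (pos 1,3,5,7,9,11,13,15): 1⊕1⊕0⊕1⊕1⊕0⊕0⊕1 = 1
s2 (pos 2,3,6,7,10,11,14,15): 0⊕1⊕1⊕1⊕1⊕0⊕1⊕1 = 0
s4 (pos 4,5,6,7,12,13,14,15): 0⊕0⊕1⊕1⊕0⊕0⊕1⊕1 = 0
s8 (pos 8,9,10,11,12,13,14,15): 0⊕1⊕1⊕0⊕0⊕0⊕1⊕1 = 0
Syndrome s8…s1 = 0001 → error at position 1.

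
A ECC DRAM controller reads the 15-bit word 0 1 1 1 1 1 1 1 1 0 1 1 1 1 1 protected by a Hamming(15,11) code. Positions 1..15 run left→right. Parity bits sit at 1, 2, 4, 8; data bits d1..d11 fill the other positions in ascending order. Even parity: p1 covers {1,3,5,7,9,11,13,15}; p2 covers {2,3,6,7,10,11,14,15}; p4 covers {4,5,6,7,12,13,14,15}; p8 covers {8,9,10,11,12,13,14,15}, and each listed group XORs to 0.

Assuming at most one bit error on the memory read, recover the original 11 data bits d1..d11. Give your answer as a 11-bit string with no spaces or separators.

s1 (pos 1,3,5,7,9,11,13,15): 0⊕1⊕1⊕1⊕1⊕1⊕1⊕1 = 1
s2 (pos 2,3,6,7,10,11,14,15): 1⊕1⊕1⊕1⊕0⊕1⊕1⊕1 = 1
s4 (pos 4,5,6,7,12,13,14,15): 1⊕1⊕1⊕1⊕1⊕1⊕1⊕1 = 0
s8 (pos 8,9,10,11,12,13,14,15): 1⊕1⊕0⊕1⊕1⊕1⊕1⊕1 = 1
Syndrome s8…s1 = 1011 → error at position 11.
Flip position 11: 011111111011111 → 011111111001111
Read data bits from positions 3,5,6,7,9,10,11,12,13,14,15: 11111001111

11111001111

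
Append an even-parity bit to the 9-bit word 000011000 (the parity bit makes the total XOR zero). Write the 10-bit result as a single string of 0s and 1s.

0000110000

XOR of the 9 data bits: 0⊕0⊕0⊕0⊕1⊕1⊕0⊕0⊕0 = 0
Parity bit = 0 (so all 10 bits XOR to 0).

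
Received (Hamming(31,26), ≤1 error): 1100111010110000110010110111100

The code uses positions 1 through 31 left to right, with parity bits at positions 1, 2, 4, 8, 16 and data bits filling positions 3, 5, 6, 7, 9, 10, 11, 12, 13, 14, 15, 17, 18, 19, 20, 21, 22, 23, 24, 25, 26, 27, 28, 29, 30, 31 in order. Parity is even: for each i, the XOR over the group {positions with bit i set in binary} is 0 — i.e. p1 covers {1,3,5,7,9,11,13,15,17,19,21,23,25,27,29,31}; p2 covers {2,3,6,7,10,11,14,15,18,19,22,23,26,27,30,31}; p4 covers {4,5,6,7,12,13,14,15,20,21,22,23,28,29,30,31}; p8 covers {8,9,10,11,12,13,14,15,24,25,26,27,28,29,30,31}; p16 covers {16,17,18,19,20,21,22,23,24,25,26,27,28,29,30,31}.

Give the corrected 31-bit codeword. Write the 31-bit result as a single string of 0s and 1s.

1100111010110001110010110111100

s1 (pos 1,3,5,7,9,11,13,15,17,19,21,23,25,27,29,31): 1⊕0⊕1⊕1⊕1⊕1⊕0⊕0⊕1⊕0⊕1⊕1⊕0⊕1⊕1⊕0 = 0
s2 (pos 2,3,6,7,10,11,14,15,18,19,22,23,26,27,30,31): 1⊕0⊕1⊕1⊕0⊕1⊕0⊕0⊕1⊕0⊕0⊕1⊕1⊕1⊕0⊕0 = 0
s4 (pos 4,5,6,7,12,13,14,15,20,21,22,23,28,29,30,31): 0⊕1⊕1⊕1⊕1⊕0⊕0⊕0⊕0⊕1⊕0⊕1⊕1⊕1⊕0⊕0 = 0
s8 (pos 8,9,10,11,12,13,14,15,24,25,26,27,28,29,30,31): 0⊕1⊕0⊕1⊕1⊕0⊕0⊕0⊕1⊕0⊕1⊕1⊕1⊕1⊕0⊕0 = 0
s16 (pos 16,17,18,19,20,21,22,23,24,25,26,27,28,29,30,31): 0⊕1⊕1⊕0⊕0⊕1⊕0⊕1⊕1⊕0⊕1⊕1⊕1⊕1⊕0⊕0 = 1
Syndrome s16…s1 = 10000 → error at position 16.
Flip position 16: 1100111010110000110010110111100 → 1100111010110001110010110111100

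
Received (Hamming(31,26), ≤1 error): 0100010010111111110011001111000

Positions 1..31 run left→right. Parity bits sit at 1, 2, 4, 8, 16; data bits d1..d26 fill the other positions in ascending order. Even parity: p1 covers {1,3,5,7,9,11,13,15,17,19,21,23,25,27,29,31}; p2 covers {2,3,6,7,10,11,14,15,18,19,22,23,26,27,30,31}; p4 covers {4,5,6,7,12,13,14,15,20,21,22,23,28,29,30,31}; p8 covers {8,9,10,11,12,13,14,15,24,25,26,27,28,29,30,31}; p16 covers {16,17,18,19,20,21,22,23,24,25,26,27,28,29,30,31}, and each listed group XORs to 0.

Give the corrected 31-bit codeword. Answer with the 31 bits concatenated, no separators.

s1 (pos 1,3,5,7,9,11,13,15,17,19,21,23,25,27,29,31): 0⊕0⊕0⊕0⊕1⊕1⊕1⊕1⊕1⊕0⊕1⊕0⊕1⊕1⊕0⊕0 = 0
s2 (pos 2,3,6,7,10,11,14,15,18,19,22,23,26,27,30,31): 1⊕0⊕1⊕0⊕0⊕1⊕1⊕1⊕1⊕0⊕1⊕0⊕1⊕1⊕0⊕0 = 1
s4 (pos 4,5,6,7,12,13,14,15,20,21,22,23,28,29,30,31): 0⊕0⊕1⊕0⊕1⊕1⊕1⊕1⊕0⊕1⊕1⊕0⊕1⊕0⊕0⊕0 = 0
s8 (pos 8,9,10,11,12,13,14,15,24,25,26,27,28,29,30,31): 0⊕1⊕0⊕1⊕1⊕1⊕1⊕1⊕0⊕1⊕1⊕1⊕1⊕0⊕0⊕0 = 0
s16 (pos 16,17,18,19,20,21,22,23,24,25,26,27,28,29,30,31): 1⊕1⊕1⊕0⊕0⊕1⊕1⊕0⊕0⊕1⊕1⊕1⊕1⊕0⊕0⊕0 = 1
Syndrome s16…s1 = 10010 → error at position 18.
Flip position 18: 0100010010111111110011001111000 → 0100010010111111100011001111000

0100010010111111100011001111000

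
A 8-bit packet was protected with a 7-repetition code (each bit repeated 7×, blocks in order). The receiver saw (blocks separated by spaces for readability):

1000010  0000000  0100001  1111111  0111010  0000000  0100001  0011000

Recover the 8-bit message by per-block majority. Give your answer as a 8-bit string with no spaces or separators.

00011000

Block 1 (1000010): 2 ones → 0
Block 2 (0000000): 0 ones → 0
Block 3 (0100001): 2 ones → 0
Block 4 (1111111): 7 ones → 1
Block 5 (0111010): 4 ones → 1
Block 6 (0000000): 0 ones → 0
Block 7 (0100001): 2 ones → 0
Block 8 (0011000): 2 ones → 0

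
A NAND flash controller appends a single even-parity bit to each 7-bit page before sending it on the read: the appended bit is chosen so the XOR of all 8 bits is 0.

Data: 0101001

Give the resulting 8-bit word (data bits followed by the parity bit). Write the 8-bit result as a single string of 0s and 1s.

XOR of the 7 data bits: 0⊕1⊕0⊕1⊕0⊕0⊕1 = 1
Parity bit = 1 (so all 8 bits XOR to 0).

01010011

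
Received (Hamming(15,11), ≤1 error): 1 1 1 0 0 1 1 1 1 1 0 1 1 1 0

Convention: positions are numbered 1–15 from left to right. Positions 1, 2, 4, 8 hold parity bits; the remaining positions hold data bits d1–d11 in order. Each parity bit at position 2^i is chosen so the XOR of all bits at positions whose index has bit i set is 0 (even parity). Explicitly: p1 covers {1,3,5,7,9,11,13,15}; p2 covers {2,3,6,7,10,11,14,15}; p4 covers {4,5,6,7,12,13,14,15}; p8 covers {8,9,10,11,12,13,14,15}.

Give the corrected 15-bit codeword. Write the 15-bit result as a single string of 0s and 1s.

s1 (pos 1,3,5,7,9,11,13,15): 1⊕1⊕0⊕1⊕1⊕0⊕1⊕0 = 1
s2 (pos 2,3,6,7,10,11,14,15): 1⊕1⊕1⊕1⊕1⊕0⊕1⊕0 = 0
s4 (pos 4,5,6,7,12,13,14,15): 0⊕0⊕1⊕1⊕1⊕1⊕1⊕0 = 1
s8 (pos 8,9,10,11,12,13,14,15): 1⊕1⊕1⊕0⊕1⊕1⊕1⊕0 = 0
Syndrome s8…s1 = 0101 → error at position 5.
Flip position 5: 111001111101110 → 111011111101110

111011111101110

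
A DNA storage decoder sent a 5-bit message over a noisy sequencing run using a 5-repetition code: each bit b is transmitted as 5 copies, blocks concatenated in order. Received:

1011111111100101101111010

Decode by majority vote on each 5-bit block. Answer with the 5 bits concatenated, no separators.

11011

Block 1 (10111): 4 ones → 1
Block 2 (11111): 5 ones → 1
Block 3 (10010): 2 ones → 0
Block 4 (11011): 4 ones → 1
Block 5 (11010): 3 ones → 1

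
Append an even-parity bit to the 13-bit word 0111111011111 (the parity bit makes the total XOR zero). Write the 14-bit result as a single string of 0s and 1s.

XOR of the 13 data bits: 0⊕1⊕1⊕1⊕1⊕1⊕1⊕0⊕1⊕1⊕1⊕1⊕1 = 1
Parity bit = 1 (so all 14 bits XOR to 0).

01111110111111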